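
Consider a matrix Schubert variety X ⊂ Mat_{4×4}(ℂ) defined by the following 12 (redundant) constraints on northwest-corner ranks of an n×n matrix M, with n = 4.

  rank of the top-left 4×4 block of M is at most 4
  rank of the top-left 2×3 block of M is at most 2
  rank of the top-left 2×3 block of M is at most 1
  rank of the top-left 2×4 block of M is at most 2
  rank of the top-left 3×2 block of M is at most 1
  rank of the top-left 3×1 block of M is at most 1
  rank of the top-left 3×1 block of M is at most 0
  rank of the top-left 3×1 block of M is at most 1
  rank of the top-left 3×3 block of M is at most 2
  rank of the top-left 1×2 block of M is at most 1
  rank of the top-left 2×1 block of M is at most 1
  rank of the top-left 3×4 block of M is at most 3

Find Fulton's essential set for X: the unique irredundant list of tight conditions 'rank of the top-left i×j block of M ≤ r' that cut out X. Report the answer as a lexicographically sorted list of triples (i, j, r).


Computing R[i][j] = min implied NW-rank bound (n=4, 12 conditions):

  R[1]: 0, 1, 1, 1
  R[2]: 0, 1, 1, 2
  R[3]: 0, 1, 2, 3
  R[4]: 1, 2, 3, 4

so w = (2, 4, 3, 1).

ℓ(w)=4; the 2 essential cells (i,j,r):

[(2, 3, 1), (3, 1, 0)]


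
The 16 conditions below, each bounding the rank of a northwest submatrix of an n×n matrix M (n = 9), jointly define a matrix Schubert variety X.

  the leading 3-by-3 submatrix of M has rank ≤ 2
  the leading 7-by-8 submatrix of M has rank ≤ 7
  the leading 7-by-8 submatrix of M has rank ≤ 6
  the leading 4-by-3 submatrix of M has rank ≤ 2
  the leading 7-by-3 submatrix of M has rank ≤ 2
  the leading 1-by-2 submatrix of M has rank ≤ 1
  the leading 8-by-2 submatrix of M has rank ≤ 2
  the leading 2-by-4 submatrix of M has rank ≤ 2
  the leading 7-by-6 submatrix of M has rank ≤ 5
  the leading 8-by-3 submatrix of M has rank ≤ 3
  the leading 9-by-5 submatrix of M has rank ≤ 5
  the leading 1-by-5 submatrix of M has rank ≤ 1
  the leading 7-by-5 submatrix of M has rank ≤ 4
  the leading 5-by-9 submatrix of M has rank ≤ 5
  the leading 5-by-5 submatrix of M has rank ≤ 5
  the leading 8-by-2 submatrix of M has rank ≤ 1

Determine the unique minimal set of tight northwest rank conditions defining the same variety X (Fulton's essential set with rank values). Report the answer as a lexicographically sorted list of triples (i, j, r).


Recovering R(i,j) via the rank-extension bound from the 16 conditions:

  1 1 1 1 1 1 1 1 1
  1 1 2 2 2 2 2 2 2
  1 1 2 3 3 3 3 3 3
  1 1 2 3 4 4 4 4 4
  1 1 2 3 4 5 5 5 5
  1 1 2 3 4 5 6 6 6
  1 1 2 3 4 5 6 6 7
  1 1 2 3 4 5 6 7 8
  1 2 3 4 5 6 7 8 9

reading off 1-entries of Δ²R: w = (1, 3, 4, 5, 6, 7, 9, 8, 2).

D(w) has 8 cells with 2 SE-corners; essential set:

[(7, 8, 6), (8, 2, 1)]


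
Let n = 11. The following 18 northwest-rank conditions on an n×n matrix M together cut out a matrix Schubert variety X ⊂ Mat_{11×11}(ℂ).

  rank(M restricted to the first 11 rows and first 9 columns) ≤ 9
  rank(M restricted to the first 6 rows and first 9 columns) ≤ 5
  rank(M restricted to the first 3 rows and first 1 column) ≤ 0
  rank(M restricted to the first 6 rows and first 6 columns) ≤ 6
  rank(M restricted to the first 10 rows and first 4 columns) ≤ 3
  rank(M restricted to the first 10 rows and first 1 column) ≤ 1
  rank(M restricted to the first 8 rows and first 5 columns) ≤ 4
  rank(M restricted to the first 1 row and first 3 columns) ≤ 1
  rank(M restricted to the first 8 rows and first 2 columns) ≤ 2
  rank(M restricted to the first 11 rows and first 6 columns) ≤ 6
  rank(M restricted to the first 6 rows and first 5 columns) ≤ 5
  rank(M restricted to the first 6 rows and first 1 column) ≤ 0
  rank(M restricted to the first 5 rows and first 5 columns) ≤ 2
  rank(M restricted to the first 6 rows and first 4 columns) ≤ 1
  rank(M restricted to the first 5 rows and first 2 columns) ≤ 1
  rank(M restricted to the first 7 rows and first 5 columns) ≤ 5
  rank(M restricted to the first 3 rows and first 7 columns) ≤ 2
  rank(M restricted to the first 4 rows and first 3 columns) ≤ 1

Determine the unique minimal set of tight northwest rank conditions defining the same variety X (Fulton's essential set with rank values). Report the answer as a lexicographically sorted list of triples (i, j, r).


The tightest implied rank at each (i,j), from the 18 conditions:

  row 1: 0 1 1 1 1 1 1 1 1 1 1
  row 2: 0 1 1 1 2 2 2 2 2 2 2
  row 3: 0 1 1 1 2 2 2 3 3 3 3
  row 4: 0 1 1 1 2 3 3 4 4 4 4
  row 5: 0 1 1 1 2 3 4 5 5 5 5
  row 6: 0 1 1 1 2 3 4 5 5 6 6
  row 7: 1 2 2 2 3 4 5 6 6 7 7
  row 8: 1 2 3 3 4 5 6 7 7 8 8
  row 9: 1 2 3 3 4 5 6 7 8 9 9
  row 10: 1 2 3 3 4 5 6 7 8 9 10
  row 11: 1 2 3 4 5 6 7 8 9 10 11

hence w(1..11) = (2, 5, 8, 6, 7, 10, 1, 3, 9, 11, 4).

5 SE-corners of the 21-cell Rothe diagram give Ess(w):

[(3, 7, 2), (6, 1, 0), (6, 4, 1), (6, 9, 5), (10, 4, 3)]


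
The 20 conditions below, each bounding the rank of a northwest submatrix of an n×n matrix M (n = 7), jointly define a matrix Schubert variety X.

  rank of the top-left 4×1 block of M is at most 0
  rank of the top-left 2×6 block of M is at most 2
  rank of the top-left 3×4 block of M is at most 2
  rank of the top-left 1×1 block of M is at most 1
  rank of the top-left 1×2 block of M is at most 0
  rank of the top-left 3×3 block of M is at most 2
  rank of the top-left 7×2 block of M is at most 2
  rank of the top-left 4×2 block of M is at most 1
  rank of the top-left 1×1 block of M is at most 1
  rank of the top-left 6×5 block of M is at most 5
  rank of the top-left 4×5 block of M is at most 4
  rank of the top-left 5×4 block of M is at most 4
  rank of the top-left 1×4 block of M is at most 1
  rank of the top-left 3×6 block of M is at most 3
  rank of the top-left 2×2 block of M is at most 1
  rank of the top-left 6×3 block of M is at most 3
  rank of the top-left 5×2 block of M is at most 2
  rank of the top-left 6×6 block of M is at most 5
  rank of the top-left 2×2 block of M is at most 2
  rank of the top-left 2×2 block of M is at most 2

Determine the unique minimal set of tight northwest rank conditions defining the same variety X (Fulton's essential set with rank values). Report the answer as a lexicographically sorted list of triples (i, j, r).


Reconstructing r_w from the 20 given conditions:

  R[1]: 0 | 0 | 1 | 1 | 1 | 1 | 1
  R[2]: 0 | 1 | 2 | 2 | 2 | 2 | 2
  R[3]: 0 | 1 | 2 | 2 | 3 | 3 | 3
  R[4]: 0 | 1 | 2 | 3 | 4 | 4 | 4
  R[5]: 1 | 2 | 3 | 4 | 5 | 5 | 5
  R[6]: 1 | 2 | 3 | 4 | 5 | 5 | 6
  R[7]: 1 | 2 | 3 | 4 | 5 | 6 | 7

giving w = (3, 2, 5, 4, 1, 7, 6) via Δ²R.

Fulton essential set (4 of the 7 Rothe cells):

[(1, 2, 0), (3, 4, 2), (4, 1, 0), (6, 6, 5)]


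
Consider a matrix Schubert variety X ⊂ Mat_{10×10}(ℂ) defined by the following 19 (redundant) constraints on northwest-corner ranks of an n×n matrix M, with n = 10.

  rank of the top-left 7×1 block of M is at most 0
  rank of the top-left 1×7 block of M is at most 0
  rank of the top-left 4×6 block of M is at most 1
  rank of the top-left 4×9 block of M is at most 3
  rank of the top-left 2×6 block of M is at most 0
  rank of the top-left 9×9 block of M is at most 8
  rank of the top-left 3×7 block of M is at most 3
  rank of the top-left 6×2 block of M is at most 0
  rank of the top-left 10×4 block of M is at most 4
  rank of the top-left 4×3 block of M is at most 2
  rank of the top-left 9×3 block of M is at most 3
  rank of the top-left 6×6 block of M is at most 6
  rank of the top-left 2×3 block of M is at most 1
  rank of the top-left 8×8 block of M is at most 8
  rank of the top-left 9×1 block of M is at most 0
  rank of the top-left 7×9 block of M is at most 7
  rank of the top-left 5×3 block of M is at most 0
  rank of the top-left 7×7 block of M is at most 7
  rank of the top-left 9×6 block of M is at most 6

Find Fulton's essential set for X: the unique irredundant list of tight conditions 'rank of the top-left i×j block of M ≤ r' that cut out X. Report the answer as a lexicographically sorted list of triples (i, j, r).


Propagating the 19 rank bounds to every northwest block:

  i=1: 0  0  0  0  0  0  0  1  1  1
  i=2: 0  0  0  0  0  0  1  2  2  2
  i=3: 0  0  0  1  1  1  2  3  3  3
  i=4: 0  0  0  1  1  1  2  3  3  4
  i=5: 0  0  0  1  2  2  3  4  4  5
  i=6: 0  0  1  2  3  3  4  5  5  6
  i=7: 0  1  2  3  4  4  5  6  6  7
  i=8: 0  1  2  3  4  5  6  7  7  8
  i=9: 0  1  2  3  4  5  6  7  8  9
  i=10: 1  2  3  4  5  6  7  8  9  10

giving w = (8, 7, 4, 10, 5, 3, 2, 6, 9, 1) via Δ²R.

Fulton essential set (7 of the 30 Rothe cells):

[(1, 7, 0), (2, 6, 0), (4, 6, 1), (4, 9, 3), (5, 3, 0), (6, 2, 0), (9, 1, 0)]


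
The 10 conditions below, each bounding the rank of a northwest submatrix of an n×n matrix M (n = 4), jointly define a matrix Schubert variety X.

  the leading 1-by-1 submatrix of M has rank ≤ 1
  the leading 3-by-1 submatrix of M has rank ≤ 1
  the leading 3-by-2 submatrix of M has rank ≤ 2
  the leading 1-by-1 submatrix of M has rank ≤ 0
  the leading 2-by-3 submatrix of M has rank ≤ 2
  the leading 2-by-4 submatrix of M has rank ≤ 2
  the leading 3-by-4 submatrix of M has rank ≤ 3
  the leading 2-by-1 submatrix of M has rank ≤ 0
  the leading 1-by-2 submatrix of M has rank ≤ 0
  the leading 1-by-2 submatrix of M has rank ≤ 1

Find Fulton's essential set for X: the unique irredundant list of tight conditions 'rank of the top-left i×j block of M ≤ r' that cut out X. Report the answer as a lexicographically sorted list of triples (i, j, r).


Recovering R(i,j) via the rank-extension bound from the 10 conditions:

  0  0  1  1
  0  1  2  2
  1  2  3  3
  1  2  3  4

reading off 1-entries of Δ²R: w = (3, 2, 1, 4).

D(w) has 3 cells with 2 SE-corners; essential set:

[(1, 2, 0), (2, 1, 0)]


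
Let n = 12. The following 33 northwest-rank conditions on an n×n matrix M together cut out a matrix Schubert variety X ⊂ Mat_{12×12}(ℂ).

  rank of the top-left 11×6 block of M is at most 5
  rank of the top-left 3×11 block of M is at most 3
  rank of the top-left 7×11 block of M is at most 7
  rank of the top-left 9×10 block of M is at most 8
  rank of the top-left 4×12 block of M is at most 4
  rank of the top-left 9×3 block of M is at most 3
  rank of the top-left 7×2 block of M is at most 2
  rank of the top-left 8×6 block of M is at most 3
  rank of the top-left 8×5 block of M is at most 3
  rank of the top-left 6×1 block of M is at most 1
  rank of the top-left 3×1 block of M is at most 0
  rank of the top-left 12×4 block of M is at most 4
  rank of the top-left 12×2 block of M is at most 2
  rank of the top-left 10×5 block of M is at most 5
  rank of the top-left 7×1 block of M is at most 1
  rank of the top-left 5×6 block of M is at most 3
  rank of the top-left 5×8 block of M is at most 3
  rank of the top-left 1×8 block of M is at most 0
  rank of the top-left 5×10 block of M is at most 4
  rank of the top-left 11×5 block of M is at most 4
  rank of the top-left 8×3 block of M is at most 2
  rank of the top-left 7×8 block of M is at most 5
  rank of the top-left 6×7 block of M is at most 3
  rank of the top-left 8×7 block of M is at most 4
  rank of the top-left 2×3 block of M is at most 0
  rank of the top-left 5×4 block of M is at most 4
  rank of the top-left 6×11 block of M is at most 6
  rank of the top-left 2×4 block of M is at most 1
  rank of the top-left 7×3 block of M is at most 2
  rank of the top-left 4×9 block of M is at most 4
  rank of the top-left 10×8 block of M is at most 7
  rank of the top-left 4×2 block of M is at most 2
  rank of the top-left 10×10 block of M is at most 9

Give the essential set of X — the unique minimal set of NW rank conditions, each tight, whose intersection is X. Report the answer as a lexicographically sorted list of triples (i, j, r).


Computing R[i][j] = min implied NW-rank bound (n=12, 33 conditions):

  0 | 0 | 0 | 0 | 0 | 0 | 0 | 0 | 1 | 1 | 1 | 1
  0 | 0 | 0 | 1 | 1 | 1 | 1 | 1 | 2 | 2 | 2 | 2
  0 | 1 | 1 | 2 | 2 | 2 | 2 | 2 | 3 | 3 | 3 | 3
  1 | 2 | 2 | 3 | 3 | 3 | 3 | 3 | 4 | 4 | 4 | 4
  1 | 2 | 2 | 3 | 3 | 3 | 3 | 3 | 4 | 4 | 5 | 5
  1 | 2 | 2 | 3 | 3 | 3 | 3 | 4 | 5 | 5 | 6 | 6
  1 | 2 | 2 | 3 | 3 | 3 | 4 | 5 | 6 | 6 | 7 | 7
  1 | 2 | 2 | 3 | 3 | 3 | 4 | 5 | 6 | 7 | 8 | 8
  1 | 2 | 3 | 4 | 4 | 4 | 5 | 6 | 7 | 8 | 9 | 9
  1 | 2 | 3 | 4 | 4 | 5 | 6 | 7 | 8 | 9 | 10 | 10
  1 | 2 | 3 | 4 | 4 | 5 | 6 | 7 | 8 | 9 | 10 | 11
  1 | 2 | 3 | 4 | 5 | 6 | 7 | 8 | 9 | 10 | 11 | 12

reading off 1-entries of Δ²R: w = (9, 4, 2, 1, 11, 8, 7, 10, 3, 6, 12, 5).

D(w) has 30 cells with 9 SE-corners; essential set:

[(1, 8, 0), (2, 3, 0), (3, 1, 0), (5, 8, 3), (5, 10, 4), (6, 7, 3), (8, 3, 2), (8, 6, 3), (11, 5, 4)]


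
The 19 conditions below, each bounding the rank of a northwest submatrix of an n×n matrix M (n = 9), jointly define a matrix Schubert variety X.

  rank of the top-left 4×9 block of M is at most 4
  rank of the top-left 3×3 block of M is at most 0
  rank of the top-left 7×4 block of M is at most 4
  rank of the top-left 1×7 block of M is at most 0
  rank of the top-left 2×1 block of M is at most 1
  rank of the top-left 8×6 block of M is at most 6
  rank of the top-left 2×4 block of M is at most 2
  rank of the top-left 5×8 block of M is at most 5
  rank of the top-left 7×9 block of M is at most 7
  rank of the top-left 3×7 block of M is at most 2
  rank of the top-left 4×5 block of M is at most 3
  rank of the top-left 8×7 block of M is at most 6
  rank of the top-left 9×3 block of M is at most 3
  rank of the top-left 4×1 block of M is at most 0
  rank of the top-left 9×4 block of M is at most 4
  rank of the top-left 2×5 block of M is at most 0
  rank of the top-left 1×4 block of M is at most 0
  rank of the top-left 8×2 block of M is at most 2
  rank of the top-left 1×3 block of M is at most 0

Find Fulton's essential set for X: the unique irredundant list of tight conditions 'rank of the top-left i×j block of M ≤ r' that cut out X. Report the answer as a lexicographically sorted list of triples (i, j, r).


Rank table r_w(9×9) implied by the 19 constraints:

  row 1: 0  0  0  0  0  0  0  1  1
  row 2: 0  0  0  0  0  1  1  2  2
  row 3: 0  0  0  1  1  2  2  3  3
  row 4: 0  1  1  2  2  3  3  4  4
  row 5: 1  2  2  3  3  4  4  5  5
  row 6: 1  2  3  4  4  5  5  6  6
  row 7: 1  2  3  4  5  6  6  7  7
  row 8: 1  2  3  4  5  6  6  7  8
  row 9: 1  2  3  4  5  6  7  8  9

the unique w with this rank table is (8, 6, 4, 2, 1, 3, 5, 9, 7).

|D(w)|=17, |Ess(w)|=5:

[(1, 7, 0), (2, 5, 0), (3, 3, 0), (4, 1, 0), (8, 7, 6)]


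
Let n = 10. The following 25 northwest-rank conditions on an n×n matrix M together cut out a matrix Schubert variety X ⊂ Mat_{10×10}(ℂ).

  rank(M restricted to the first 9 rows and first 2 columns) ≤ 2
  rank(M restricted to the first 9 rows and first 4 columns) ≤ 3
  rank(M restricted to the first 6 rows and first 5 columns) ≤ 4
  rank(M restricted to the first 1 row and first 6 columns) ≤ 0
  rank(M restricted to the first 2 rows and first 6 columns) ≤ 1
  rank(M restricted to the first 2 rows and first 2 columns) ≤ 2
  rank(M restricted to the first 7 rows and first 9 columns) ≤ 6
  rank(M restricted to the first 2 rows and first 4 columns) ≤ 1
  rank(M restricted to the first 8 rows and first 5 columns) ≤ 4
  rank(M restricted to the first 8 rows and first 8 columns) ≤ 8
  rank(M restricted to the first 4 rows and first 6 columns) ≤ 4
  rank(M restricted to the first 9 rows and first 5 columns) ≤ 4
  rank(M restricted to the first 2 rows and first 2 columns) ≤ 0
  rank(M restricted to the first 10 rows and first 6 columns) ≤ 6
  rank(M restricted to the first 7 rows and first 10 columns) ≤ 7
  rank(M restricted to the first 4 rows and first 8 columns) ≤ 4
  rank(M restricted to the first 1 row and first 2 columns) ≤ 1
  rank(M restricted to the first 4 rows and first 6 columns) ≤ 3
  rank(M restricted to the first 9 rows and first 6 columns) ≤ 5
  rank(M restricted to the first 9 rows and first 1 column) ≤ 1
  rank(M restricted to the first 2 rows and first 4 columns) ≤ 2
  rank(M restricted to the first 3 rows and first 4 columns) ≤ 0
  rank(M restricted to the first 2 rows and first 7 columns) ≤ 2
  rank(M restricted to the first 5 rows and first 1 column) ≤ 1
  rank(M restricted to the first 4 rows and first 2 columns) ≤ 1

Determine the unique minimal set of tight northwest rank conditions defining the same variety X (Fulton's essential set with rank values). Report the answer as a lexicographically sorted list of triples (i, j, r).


Computing R[i][j] = min implied NW-rank bound (n=10, 25 conditions):

  0 0 0 0 0 0 1 1 1 1
  0 0 0 0 1 1 2 2 2 2
  0 0 0 0 1 2 3 3 3 3
  1 1 1 1 2 3 4 4 4 4
  1 2 2 2 3 4 5 5 5 5
  1 2 3 3 4 5 6 6 6 6
  1 2 3 3 4 5 6 6 6 7
  1 2 3 3 4 5 6 7 7 8
  1 2 3 3 4 5 6 7 8 9
  1 2 3 4 5 6 7 8 9 10

the unique w with this rank table is (7, 5, 6, 1, 2, 3, 10, 8, 9, 4).

Rothe diagram D(w) (19 cells), 4 SE-corners (essential conditions):

[(1, 6, 0), (3, 4, 0), (7, 9, 6), (9, 4, 3)]


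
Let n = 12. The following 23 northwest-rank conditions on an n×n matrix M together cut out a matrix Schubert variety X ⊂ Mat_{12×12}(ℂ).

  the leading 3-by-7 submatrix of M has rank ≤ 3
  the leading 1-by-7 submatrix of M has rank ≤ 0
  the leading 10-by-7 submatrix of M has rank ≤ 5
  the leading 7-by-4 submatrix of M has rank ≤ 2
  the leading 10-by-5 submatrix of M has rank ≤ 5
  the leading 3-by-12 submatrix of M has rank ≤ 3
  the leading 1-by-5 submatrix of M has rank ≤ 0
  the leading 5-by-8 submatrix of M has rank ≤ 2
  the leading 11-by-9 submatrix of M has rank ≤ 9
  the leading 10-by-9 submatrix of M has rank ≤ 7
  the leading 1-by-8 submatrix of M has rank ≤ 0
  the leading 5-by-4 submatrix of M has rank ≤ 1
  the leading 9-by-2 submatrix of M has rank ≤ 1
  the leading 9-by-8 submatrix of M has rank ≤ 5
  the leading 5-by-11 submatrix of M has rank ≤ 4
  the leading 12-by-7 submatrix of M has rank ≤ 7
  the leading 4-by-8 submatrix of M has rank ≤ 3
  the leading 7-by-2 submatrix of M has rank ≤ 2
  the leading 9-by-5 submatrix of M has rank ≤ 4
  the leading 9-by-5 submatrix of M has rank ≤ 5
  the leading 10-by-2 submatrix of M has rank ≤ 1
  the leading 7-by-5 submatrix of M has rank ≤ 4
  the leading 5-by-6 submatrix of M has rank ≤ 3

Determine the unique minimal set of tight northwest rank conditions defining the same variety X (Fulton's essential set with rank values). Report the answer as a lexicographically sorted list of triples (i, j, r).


Computing R[i][j] = min implied NW-rank bound (n=12, 23 conditions):

  R[1]: 0, 0, 0, 0, 0, 0, 0, 0, 1, 1, 1, 1
  R[2]: 1, 1, 1, 1, 1, 1, 1, 1, 2, 2, 2, 2
  R[3]: 1, 1, 1, 1, 2, 2, 2, 2, 3, 3, 3, 3
  R[4]: 1, 1, 1, 1, 2, 2, 2, 2, 3, 4, 4, 4
  R[5]: 1, 1, 1, 1, 2, 2, 2, 2, 3, 4, 4, 5
  R[6]: 1, 1, 2, 2, 3, 3, 3, 3, 4, 5, 5, 6
  R[7]: 1, 1, 2, 2, 3, 4, 4, 4, 5, 6, 6, 7
  R[8]: 1, 1, 2, 3, 4, 5, 5, 5, 6, 7, 7, 8
  R[9]: 1, 1, 2, 3, 4, 5, 5, 5, 6, 7, 8, 9
  R[10]: 1, 1, 2, 3, 4, 5, 5, 6, 7, 8, 9, 10
  R[11]: 1, 2, 3, 4, 5, 6, 6, 7, 8, 9, 10, 11
  R[12]: 1, 2, 3, 4, 5, 6, 7, 8, 9, 10, 11, 12

hence w(1..12) = (9, 1, 5, 10, 12, 3, 6, 4, 11, 8, 2, 7).

D(w) has 33 cells with 8 SE-corners; essential set:

[(1, 8, 0), (5, 4, 1), (5, 8, 2), (5, 11, 4), (7, 4, 2), (9, 8, 5), (10, 2, 1), (10, 7, 5)]


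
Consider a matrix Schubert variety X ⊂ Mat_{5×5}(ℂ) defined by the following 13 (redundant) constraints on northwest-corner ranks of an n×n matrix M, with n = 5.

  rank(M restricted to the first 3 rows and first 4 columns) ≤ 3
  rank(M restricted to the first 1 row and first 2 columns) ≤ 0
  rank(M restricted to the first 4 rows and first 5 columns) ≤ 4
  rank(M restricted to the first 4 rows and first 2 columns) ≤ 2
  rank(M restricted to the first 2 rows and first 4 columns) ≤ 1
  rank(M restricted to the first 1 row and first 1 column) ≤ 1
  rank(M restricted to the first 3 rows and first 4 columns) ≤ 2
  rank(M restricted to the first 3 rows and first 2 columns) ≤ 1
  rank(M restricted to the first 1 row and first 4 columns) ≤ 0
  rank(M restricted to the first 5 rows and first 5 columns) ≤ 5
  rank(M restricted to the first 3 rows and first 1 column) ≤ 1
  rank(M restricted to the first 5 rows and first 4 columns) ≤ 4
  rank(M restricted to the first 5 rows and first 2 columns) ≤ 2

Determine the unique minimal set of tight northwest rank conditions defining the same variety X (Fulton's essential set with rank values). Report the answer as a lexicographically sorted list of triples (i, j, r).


Recovering R(i,j) via the rank-extension bound from the 13 conditions:

  i=1: 0, 0, 0, 0, 1
  i=2: 1, 1, 1, 1, 2
  i=3: 1, 1, 2, 2, 3
  i=4: 1, 2, 3, 3, 4
  i=5: 1, 2, 3, 4, 5

second differences of R give the permutation w = (5, 1, 3, 2, 4).

D(w) has 5 cells with 2 SE-corners; essential set:

[(1, 4, 0), (3, 2, 1)]


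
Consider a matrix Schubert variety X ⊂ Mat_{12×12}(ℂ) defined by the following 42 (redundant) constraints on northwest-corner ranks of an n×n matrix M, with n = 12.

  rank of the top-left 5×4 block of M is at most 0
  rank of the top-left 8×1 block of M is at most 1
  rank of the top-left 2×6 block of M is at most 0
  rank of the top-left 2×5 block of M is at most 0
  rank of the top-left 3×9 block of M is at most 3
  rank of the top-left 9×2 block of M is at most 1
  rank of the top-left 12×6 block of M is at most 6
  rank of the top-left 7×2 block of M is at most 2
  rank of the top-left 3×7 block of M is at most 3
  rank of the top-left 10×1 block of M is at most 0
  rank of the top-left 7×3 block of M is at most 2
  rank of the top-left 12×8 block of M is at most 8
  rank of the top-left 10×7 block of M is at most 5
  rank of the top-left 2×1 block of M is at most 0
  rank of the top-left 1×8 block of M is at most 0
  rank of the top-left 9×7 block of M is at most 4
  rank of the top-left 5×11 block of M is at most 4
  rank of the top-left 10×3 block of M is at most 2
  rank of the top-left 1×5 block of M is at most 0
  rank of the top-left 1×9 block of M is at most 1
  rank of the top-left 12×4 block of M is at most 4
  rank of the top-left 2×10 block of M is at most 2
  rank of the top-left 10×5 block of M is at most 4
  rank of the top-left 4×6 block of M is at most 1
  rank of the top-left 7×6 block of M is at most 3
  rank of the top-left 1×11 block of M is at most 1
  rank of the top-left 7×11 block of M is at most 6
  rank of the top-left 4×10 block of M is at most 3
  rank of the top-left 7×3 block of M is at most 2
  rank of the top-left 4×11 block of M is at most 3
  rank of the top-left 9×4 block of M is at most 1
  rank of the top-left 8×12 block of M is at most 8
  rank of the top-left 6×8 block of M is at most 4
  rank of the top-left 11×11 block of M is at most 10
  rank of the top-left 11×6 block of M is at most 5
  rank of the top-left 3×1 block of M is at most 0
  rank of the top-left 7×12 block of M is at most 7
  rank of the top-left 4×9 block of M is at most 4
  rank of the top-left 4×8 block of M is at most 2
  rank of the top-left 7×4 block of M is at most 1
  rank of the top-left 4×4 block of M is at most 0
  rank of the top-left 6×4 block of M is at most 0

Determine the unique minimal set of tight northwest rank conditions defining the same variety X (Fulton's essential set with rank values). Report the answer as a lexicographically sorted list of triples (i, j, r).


The tightest implied rank at each (i,j), from the 42 conditions:

  0 0 0 0 0 0 0 0 1 1 1 1
  0 0 0 0 0 0 1 1 2 2 2 2
  0 0 0 0 1 1 2 2 3 3 3 3
  0 0 0 0 1 1 2 2 3 3 3 4
  0 0 0 0 1 2 3 3 4 4 4 5
  0 0 0 0 1 2 3 4 5 5 5 6
  0 1 1 1 2 3 4 5 6 6 6 7
  0 1 1 1 2 3 4 5 6 7 7 8
  0 1 1 1 2 3 4 5 6 7 8 9
  0 1 2 2 3 4 5 6 7 8 9 10
  1 2 3 3 4 5 6 7 8 9 10 11
  1 2 3 4 5 6 7 8 9 10 11 12

hence w(1..12) = (9, 7, 5, 12, 6, 8, 2, 10, 11, 3, 1, 4).

D(w) has 42 cells with 8 SE-corners; essential set:

[(1, 8, 0), (2, 6, 0), (4, 6, 1), (4, 8, 2), (4, 11, 3), (6, 4, 0), (9, 4, 1), (10, 1, 0)]


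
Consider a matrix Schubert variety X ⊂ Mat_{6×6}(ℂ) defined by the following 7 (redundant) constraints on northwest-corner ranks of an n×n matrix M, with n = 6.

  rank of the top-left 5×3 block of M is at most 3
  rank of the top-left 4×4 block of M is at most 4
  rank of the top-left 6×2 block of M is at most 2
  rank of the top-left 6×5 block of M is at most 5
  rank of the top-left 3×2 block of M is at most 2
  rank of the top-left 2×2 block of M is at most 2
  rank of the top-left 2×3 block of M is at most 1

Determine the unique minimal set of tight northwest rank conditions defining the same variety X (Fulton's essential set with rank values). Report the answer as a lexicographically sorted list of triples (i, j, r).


Reconstructing r_w from the 7 given conditions:

  R[1]: 1 1 1 1 1 1
  R[2]: 1 1 1 2 2 2
  R[3]: 1 2 2 3 3 3
  R[4]: 1 2 3 4 4 4
  R[5]: 1 2 3 4 5 5
  R[6]: 1 2 3 4 5 6

so w = (1, 4, 2, 3, 5, 6).

Fulton essential set (1 of the 2 Rothe cells):

[(2, 3, 1)]


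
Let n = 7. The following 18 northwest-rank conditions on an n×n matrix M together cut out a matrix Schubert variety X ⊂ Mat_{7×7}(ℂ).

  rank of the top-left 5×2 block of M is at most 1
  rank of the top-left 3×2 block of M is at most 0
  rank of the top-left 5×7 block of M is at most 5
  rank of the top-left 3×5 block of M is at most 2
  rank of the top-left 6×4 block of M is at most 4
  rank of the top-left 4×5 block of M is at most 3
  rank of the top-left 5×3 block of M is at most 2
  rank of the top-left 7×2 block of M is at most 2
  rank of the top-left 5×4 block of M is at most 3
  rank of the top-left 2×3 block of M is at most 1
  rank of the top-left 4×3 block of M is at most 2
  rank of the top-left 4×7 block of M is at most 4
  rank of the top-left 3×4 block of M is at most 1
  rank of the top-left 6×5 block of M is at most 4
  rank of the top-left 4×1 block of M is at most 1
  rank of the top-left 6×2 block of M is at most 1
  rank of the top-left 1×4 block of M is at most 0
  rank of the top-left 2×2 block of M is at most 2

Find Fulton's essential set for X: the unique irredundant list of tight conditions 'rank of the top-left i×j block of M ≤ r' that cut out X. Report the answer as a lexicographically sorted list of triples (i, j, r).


Rank table r_w(7×7) implied by the 18 constraints:

  0 | 0 | 0 | 0 | 1 | 1 | 1
  0 | 0 | 1 | 1 | 2 | 2 | 2
  0 | 0 | 1 | 1 | 2 | 3 | 3
  1 | 1 | 2 | 2 | 3 | 4 | 4
  1 | 1 | 2 | 3 | 4 | 5 | 5
  1 | 1 | 2 | 3 | 4 | 5 | 6
  1 | 2 | 3 | 4 | 5 | 6 | 7

so w = (5, 3, 6, 1, 4, 7, 2).

ℓ(w)=11; the 4 essential cells (i,j,r):

[(1, 4, 0), (3, 2, 0), (3, 4, 1), (6, 2, 1)]


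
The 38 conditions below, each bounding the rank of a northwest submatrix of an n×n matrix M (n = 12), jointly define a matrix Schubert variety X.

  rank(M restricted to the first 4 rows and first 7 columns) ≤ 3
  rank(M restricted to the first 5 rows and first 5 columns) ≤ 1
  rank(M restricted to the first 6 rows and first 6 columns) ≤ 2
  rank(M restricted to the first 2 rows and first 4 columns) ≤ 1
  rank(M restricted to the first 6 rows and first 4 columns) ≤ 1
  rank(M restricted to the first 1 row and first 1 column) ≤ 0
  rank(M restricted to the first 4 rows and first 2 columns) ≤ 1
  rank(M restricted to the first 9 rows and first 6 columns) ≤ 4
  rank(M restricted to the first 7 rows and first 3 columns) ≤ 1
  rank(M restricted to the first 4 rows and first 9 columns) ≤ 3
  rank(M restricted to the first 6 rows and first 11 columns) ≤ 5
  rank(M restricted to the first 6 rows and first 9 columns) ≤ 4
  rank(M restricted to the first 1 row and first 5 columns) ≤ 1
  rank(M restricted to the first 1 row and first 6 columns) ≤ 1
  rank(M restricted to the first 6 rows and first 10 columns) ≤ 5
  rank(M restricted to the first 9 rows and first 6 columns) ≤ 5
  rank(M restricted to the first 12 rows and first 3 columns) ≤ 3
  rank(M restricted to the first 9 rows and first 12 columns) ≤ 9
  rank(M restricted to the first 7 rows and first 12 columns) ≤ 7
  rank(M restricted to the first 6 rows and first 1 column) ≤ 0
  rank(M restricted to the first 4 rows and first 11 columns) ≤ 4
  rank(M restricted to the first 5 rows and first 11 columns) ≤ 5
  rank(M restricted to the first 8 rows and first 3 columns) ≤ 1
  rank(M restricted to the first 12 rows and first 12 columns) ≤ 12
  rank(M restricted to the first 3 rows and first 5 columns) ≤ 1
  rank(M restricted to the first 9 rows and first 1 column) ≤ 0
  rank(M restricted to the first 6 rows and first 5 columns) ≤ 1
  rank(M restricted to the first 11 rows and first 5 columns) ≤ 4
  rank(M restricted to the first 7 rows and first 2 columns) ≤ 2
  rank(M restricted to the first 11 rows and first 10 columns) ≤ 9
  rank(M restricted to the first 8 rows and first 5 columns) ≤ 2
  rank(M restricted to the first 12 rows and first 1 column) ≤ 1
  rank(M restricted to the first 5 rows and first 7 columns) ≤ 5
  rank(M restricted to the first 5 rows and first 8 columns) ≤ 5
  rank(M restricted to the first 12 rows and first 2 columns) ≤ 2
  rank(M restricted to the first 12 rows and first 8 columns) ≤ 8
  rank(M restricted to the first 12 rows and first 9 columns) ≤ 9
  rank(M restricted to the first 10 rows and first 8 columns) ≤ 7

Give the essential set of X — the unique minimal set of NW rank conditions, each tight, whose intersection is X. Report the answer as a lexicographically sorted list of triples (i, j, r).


Recovering R(i,j) via the rank-extension bound from the 38 conditions:

  i=1: 0, 1, 1, 1, 1, 1, 1, 1, 1, 1, 1, 1
  i=2: 0, 1, 1, 1, 1, 2, 2, 2, 2, 2, 2, 2
  i=3: 0, 1, 1, 1, 1, 2, 3, 3, 3, 3, 3, 3
  i=4: 0, 1, 1, 1, 1, 2, 3, 3, 3, 4, 4, 4
  i=5: 0, 1, 1, 1, 1, 2, 3, 4, 4, 5, 5, 5
  i=6: 0, 1, 1, 1, 1, 2, 3, 4, 4, 5, 5, 6
  i=7: 0, 1, 1, 2, 2, 3, 4, 5, 5, 6, 6, 7
  i=8: 0, 1, 1, 2, 2, 3, 4, 5, 6, 7, 7, 8
  i=9: 0, 1, 2, 3, 3, 4, 5, 6, 7, 8, 8, 9
  i=10: 1, 2, 3, 4, 4, 5, 6, 7, 8, 9, 9, 10
  i=11: 1, 2, 3, 4, 4, 5, 6, 7, 8, 9, 10, 11
  i=12: 1, 2, 3, 4, 5, 6, 7, 8, 9, 10, 11, 12

reading off 1-entries of Δ²R: w = (2, 6, 7, 10, 8, 12, 4, 9, 3, 1, 11, 5).

8 SE-corners of the 32-cell Rothe diagram give Ess(w):

[(4, 9, 3), (6, 5, 1), (6, 9, 4), (6, 11, 5), (8, 3, 1), (8, 5, 2), (9, 1, 0), (11, 5, 4)]


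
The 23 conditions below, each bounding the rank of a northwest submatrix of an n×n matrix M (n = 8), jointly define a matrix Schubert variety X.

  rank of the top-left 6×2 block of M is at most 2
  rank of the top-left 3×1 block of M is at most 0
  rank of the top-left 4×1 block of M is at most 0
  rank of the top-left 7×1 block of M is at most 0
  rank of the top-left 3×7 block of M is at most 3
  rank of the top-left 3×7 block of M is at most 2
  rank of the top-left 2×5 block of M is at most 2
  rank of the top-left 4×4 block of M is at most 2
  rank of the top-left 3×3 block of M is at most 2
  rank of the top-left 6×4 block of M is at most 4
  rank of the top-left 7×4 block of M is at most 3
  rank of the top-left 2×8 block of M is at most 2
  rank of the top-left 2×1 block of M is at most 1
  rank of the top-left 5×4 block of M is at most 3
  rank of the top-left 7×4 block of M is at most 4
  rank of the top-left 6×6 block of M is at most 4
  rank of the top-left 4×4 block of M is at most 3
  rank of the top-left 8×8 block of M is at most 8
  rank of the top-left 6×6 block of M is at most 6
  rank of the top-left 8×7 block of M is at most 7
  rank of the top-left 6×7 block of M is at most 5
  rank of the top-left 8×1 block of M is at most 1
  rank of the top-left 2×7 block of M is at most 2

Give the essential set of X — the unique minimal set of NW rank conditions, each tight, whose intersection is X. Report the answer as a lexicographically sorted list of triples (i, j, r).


Computing R[i][j] = min implied NW-rank bound (n=8, 23 conditions):

  0 | 1 | 1 | 1 | 1 | 1 | 1 | 1
  0 | 1 | 2 | 2 | 2 | 2 | 2 | 2
  0 | 1 | 2 | 2 | 2 | 2 | 2 | 3
  0 | 1 | 2 | 2 | 3 | 3 | 3 | 4
  0 | 1 | 2 | 3 | 4 | 4 | 4 | 5
  0 | 1 | 2 | 3 | 4 | 4 | 5 | 6
  0 | 1 | 2 | 3 | 4 | 5 | 6 | 7
  1 | 2 | 3 | 4 | 5 | 6 | 7 | 8

so w = (2, 3, 8, 5, 4, 7, 6, 1).

D(w) has 13 cells with 4 SE-corners; essential set:

[(3, 7, 2), (4, 4, 2), (6, 6, 4), (7, 1, 0)]


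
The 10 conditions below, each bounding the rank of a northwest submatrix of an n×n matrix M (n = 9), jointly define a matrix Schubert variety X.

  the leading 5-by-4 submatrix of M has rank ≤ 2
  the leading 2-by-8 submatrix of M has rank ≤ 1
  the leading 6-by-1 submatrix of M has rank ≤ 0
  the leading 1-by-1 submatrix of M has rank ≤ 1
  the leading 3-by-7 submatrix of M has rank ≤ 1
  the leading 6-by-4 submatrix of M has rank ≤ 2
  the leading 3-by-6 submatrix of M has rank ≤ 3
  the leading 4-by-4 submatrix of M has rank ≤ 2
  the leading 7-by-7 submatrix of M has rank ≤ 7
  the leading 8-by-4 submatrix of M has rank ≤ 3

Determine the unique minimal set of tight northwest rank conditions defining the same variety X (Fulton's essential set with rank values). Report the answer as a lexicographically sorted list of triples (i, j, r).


Propagating the 10 rank bounds to every northwest block:

  R[1]: 0 1 1 1 1 1 1 1 1
  R[2]: 0 1 1 1 1 1 1 1 2
  R[3]: 0 1 1 1 1 1 1 2 3
  R[4]: 0 1 2 2 2 2 2 3 4
  R[5]: 0 1 2 2 3 3 3 4 5
  R[6]: 0 1 2 2 3 4 4 5 6
  R[7]: 1 2 3 3 4 5 5 6 7
  R[8]: 1 2 3 3 4 5 6 7 8
  R[9]: 1 2 3 4 5 6 7 8 9

giving w = (2, 9, 8, 3, 5, 6, 1, 7, 4) via Δ²R.

ℓ(w)=20; the 5 essential cells (i,j,r):

[(2, 8, 1), (3, 7, 1), (6, 1, 0), (6, 4, 2), (8, 4, 3)]


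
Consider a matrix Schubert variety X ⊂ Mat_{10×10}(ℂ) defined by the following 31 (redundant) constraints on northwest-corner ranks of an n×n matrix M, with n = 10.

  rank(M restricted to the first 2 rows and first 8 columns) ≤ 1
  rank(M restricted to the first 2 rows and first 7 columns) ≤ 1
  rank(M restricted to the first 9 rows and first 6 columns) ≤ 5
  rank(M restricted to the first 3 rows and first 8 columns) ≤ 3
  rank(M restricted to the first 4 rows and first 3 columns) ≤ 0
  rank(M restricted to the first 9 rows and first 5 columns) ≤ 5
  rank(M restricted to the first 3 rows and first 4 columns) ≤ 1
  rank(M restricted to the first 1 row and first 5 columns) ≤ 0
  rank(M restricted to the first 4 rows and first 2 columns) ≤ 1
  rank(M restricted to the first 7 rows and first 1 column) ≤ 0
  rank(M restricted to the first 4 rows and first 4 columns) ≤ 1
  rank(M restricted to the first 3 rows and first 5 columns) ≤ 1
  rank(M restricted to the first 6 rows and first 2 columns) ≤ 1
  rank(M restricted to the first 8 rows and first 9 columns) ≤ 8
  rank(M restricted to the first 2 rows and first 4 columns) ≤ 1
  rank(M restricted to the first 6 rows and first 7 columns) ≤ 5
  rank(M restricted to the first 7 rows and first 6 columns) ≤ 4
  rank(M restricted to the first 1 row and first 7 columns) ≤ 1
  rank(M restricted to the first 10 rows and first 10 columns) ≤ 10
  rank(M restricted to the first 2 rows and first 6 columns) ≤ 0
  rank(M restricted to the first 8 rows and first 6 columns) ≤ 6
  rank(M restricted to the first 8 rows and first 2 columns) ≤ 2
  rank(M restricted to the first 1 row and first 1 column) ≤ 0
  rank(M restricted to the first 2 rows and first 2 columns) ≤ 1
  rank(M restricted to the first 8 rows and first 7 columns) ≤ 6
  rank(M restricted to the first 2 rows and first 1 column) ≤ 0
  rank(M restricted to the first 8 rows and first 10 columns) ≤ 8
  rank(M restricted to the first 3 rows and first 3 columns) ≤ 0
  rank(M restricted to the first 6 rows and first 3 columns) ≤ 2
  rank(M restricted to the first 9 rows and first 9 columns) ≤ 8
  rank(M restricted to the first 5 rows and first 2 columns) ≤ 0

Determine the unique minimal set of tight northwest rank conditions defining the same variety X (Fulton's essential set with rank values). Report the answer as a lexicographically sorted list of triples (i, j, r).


Computing R[i][j] = min implied NW-rank bound (n=10, 31 conditions):

  i=1: 0  0  0  0  0  0  1  1  1  1
  i=2: 0  0  0  0  0  0  1  1  2  2
  i=3: 0  0  0  1  1  1  2  2  3  3
  i=4: 0  0  0  1  2  2  3  3  4  4
  i=5: 0  0  1  2  3  3  4  4  5  5
  i=6: 0  1  2  3  4  4  5  5  6  6
  i=7: 0  1  2  3  4  4  5  6  7  7
  i=8: 1  2  3  4  5  5  6  7  8  8
  i=9: 1  2  3  4  5  5  6  7  8  9
  i=10: 1  2  3  4  5  6  7  8  9  10

second differences of R give the permutation w = (7, 9, 4, 5, 3, 2, 8, 1, 10, 6).

D(w) has 25 cells with 7 SE-corners; essential set:

[(2, 6, 0), (2, 8, 1), (4, 3, 0), (5, 2, 0), (7, 1, 0), (7, 6, 4), (9, 6, 5)]


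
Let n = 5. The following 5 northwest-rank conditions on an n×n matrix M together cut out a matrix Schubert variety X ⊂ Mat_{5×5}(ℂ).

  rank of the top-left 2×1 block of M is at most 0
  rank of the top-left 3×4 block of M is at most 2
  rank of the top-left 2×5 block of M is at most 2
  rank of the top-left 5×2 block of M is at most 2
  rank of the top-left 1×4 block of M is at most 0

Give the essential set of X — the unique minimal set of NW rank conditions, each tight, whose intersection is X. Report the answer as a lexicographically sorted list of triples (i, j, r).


Recovering R(i,j) via the rank-extension bound from the 5 conditions:

  row 1: 0, 0, 0, 0, 1
  row 2: 0, 1, 1, 1, 2
  row 3: 1, 2, 2, 2, 3
  row 4: 1, 2, 3, 3, 4
  row 5: 1, 2, 3, 4, 5

giving w = (5, 2, 1, 3, 4) via Δ²R.

ℓ(w)=5; the 2 essential cells (i,j,r):

[(1, 4, 0), (2, 1, 0)]


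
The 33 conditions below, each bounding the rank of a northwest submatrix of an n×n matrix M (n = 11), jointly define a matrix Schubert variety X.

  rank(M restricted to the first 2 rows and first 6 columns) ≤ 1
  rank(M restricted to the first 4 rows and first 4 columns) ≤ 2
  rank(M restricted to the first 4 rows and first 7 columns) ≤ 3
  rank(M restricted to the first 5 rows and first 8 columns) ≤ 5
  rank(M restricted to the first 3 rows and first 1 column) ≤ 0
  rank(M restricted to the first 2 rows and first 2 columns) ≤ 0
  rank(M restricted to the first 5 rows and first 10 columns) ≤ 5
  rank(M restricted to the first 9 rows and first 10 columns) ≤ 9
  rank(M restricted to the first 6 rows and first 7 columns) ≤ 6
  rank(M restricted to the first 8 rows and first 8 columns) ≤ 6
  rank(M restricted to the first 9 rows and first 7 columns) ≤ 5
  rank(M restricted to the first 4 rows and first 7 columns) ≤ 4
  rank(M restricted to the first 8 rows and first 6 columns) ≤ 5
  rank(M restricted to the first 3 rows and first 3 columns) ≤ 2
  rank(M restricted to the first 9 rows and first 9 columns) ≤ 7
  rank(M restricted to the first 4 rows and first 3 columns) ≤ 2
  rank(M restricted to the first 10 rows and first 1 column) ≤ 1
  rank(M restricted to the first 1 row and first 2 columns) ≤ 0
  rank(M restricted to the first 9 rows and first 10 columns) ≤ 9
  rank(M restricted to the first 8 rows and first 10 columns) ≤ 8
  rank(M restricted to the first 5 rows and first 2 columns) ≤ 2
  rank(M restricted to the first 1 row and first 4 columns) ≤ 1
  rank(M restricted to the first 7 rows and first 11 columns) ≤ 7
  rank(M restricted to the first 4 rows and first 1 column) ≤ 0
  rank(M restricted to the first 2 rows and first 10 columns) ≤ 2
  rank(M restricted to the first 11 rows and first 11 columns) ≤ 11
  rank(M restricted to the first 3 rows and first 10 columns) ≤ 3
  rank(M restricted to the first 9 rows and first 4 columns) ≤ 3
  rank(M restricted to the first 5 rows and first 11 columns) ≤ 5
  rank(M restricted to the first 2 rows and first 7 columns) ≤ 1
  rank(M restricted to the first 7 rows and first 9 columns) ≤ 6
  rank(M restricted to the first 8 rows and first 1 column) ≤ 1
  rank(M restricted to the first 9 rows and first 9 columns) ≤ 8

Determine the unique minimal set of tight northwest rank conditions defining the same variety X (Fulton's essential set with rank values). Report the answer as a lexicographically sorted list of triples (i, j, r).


Computing R[i][j] = min implied NW-rank bound (n=11, 33 conditions):

  0 | 0 | 1 | 1 | 1 | 1 | 1 | 1 | 1 | 1 | 1
  0 | 0 | 1 | 1 | 1 | 1 | 1 | 2 | 2 | 2 | 2
  0 | 1 | 2 | 2 | 2 | 2 | 2 | 3 | 3 | 3 | 3
  0 | 1 | 2 | 2 | 3 | 3 | 3 | 4 | 4 | 4 | 4
  1 | 2 | 3 | 3 | 4 | 4 | 4 | 5 | 5 | 5 | 5
  1 | 2 | 3 | 3 | 4 | 5 | 5 | 6 | 6 | 6 | 6
  1 | 2 | 3 | 3 | 4 | 5 | 5 | 6 | 6 | 7 | 7
  1 | 2 | 3 | 3 | 4 | 5 | 5 | 6 | 7 | 8 | 8
  1 | 2 | 3 | 3 | 4 | 5 | 5 | 6 | 7 | 8 | 9
  1 | 2 | 3 | 4 | 5 | 6 | 6 | 7 | 8 | 9 | 10
  1 | 2 | 3 | 4 | 5 | 6 | 7 | 8 | 9 | 10 | 11

reading off 1-entries of Δ²R: w = (3, 8, 2, 5, 1, 6, 10, 9, 11, 4, 7).

Rothe diagram D(w) (19 cells), 7 SE-corners (essential conditions):

[(2, 2, 0), (2, 7, 1), (4, 1, 0), (4, 4, 2), (7, 9, 6), (9, 4, 3), (9, 7, 5)]
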